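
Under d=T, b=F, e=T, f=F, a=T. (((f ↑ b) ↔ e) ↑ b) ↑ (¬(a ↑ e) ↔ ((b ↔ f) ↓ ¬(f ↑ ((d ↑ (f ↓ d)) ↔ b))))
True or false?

f ↑ b = F ↑ F = T
(f ↑ b) ↔ e = T ↔ T = T
((f ↑ b) ↔ e) ↑ b = T ↑ F = T
a ↑ e = T ↑ T = F
¬(a ↑ e) = ¬F = T
b ↔ f = F ↔ F = T
f ↓ d = F ↓ T = F
d ↑ (f ↓ d) = T ↑ F = T
(d ↑ (f ↓ d)) ↔ b = T ↔ F = F
f ↑ ((d ↑ (f ↓ d)) ↔ b) = F ↑ F = T
¬(f ↑ ((d ↑ (f ↓ d)) ↔ b)) = ¬T = F
(b ↔ f) ↓ ¬(f ↑ ((d ↑ (f ↓ d)) ↔ b)) = T ↓ F = F
¬(a ↑ e) ↔ ((b ↔ f) ↓ ¬(f ↑ ((d ↑ (f ↓ d)) ↔ b))) = T ↔ F = F
(((f ↑ b) ↔ e) ↑ b) ↑ (¬(a ↑ e) ↔ ((b ↔ f) ↓ ¬(f ↑ ((d ↑ (f ↓ d)) ↔ b)))) = T ↑ F = T

T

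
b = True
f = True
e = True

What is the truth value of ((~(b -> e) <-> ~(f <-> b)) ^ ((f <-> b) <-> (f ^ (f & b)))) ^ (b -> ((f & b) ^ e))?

True

Substituting b=True, f=True, e=True:
b -> e = True -> True = True
~(b -> e) = ~True = False
f <-> b = True <-> True = True
~(f <-> b) = ~True = False
~(b -> e) <-> ~(f <-> b) = False <-> False = True
f <-> b = True <-> True = True
f & b = True & True = True
f ^ (f & b) = True ^ True = False
(f <-> b) <-> (f ^ (f & b)) = True <-> False = False
(~(b -> e) <-> ~(f <-> b)) ^ ((f <-> b) <-> (f ^ (f & b))) = True ^ False = True
f & b = True & True = True
(f & b) ^ e = True ^ True = False
b -> ((f & b) ^ e) = True -> False = False
((~(b -> e) <-> ~(f <-> b)) ^ ((f <-> b) <-> (f ^ (f & b)))) ^ (b -> ((f & b) ^ e)) = True ^ False = True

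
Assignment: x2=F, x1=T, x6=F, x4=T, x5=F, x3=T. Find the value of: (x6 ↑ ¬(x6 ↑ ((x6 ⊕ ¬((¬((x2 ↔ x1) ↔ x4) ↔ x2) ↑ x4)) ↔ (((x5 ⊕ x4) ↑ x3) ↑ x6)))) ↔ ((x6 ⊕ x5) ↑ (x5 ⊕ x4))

T

x2 ↔ x1 = F ↔ T = F
(x2 ↔ x1) ↔ x4 = F ↔ T = F
¬((x2 ↔ x1) ↔ x4) = ¬F = T
¬((x2 ↔ x1) ↔ x4) ↔ x2 = T ↔ F = F
(¬((x2 ↔ x1) ↔ x4) ↔ x2) ↑ x4 = F ↑ T = T
¬((¬((x2 ↔ x1) ↔ x4) ↔ x2) ↑ x4) = ¬T = F
x6 ⊕ ¬((¬((x2 ↔ x1) ↔ x4) ↔ x2) ↑ x4) = F ⊕ F = F
x5 ⊕ x4 = F ⊕ T = T
(x5 ⊕ x4) ↑ x3 = T ↑ T = F
((x5 ⊕ x4) ↑ x3) ↑ x6 = F ↑ F = T
(x6 ⊕ ¬((¬((x2 ↔ x1) ↔ x4) ↔ x2) ↑ x4)) ↔ (((x5 ⊕ x4) ↑ x3) ↑ x6) = F ↔ T = F
x6 ↑ ((x6 ⊕ ¬((¬((x2 ↔ x1) ↔ x4) ↔ x2) ↑ x4)) ↔ (((x5 ⊕ x4) ↑ x3) ↑ x6)) = F ↑ F = T
¬(x6 ↑ ((x6 ⊕ ¬((¬((x2 ↔ x1) ↔ x4) ↔ x2) ↑ x4)) ↔ (((x5 ⊕ x4) ↑ x3) ↑ x6))) = ¬T = F
x6 ↑ ¬(x6 ↑ ((x6 ⊕ ¬((¬((x2 ↔ x1) ↔ x4) ↔ x2) ↑ x4)) ↔ (((x5 ⊕ x4) ↑ x3) ↑ x6))) = F ↑ F = T
x6 ⊕ x5 = F ⊕ F = F
x5 ⊕ x4 = F ⊕ T = T
(x6 ⊕ x5) ↑ (x5 ⊕ x4) = F ↑ T = T
(x6 ↑ ¬(x6 ↑ ((x6 ⊕ ¬((¬((x2 ↔ x1) ↔ x4) ↔ x2) ↑ x4)) ↔ (((x5 ⊕ x4) ↑ x3) ↑ x6)))) ↔ ((x6 ⊕ x5) ↑ (x5 ⊕ x4)) = T ↔ T = T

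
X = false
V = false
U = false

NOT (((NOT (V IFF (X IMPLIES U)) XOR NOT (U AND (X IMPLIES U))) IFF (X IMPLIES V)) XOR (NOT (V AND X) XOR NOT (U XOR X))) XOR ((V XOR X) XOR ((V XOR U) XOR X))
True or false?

X IMPLIES U = false IMPLIES false = true
V IFF (X IMPLIES U) = false IFF true = false
NOT (V IFF (X IMPLIES U)) = NOT false = true
X IMPLIES U = false IMPLIES false = true
U AND (X IMPLIES U) = false AND true = false
NOT (U AND (X IMPLIES U)) = NOT false = true
NOT (V IFF (X IMPLIES U)) XOR NOT (U AND (X IMPLIES U)) = true XOR true = false
X IMPLIES V = false IMPLIES false = true
(NOT (V IFF (X IMPLIES U)) XOR NOT (U AND (X IMPLIES U))) IFF (X IMPLIES V) = false IFF true = false
V AND X = false AND false = false
NOT (V AND X) = NOT false = true
U XOR X = false XOR false = false
NOT (U XOR X) = NOT false = true
NOT (V AND X) XOR NOT (U XOR X) = true XOR true = false
((NOT (V IFF (X IMPLIES U)) XOR NOT (U AND (X IMPLIES U))) IFF (X IMPLIES V)) XOR (NOT (V AND X) XOR NOT (U XOR X)) = false XOR false = false
NOT (((NOT (V IFF (X IMPLIES U)) XOR NOT (U AND (X IMPLIES U))) IFF (X IMPLIES V)) XOR (NOT (V AND X) XOR NOT (U XOR X))) = NOT false = true
V XOR X = false XOR false = false
V XOR U = false XOR false = false
(V XOR U) XOR X = false XOR false = false
(V XOR X) XOR ((V XOR U) XOR X) = false XOR false = false
NOT (((NOT (V IFF (X IMPLIES U)) XOR NOT (U AND (X IMPLIES U))) IFF (X IMPLIES V)) XOR (NOT (V AND X) XOR NOT (U XOR X))) XOR ((V XOR X) XOR ((V XOR U) XOR X)) = true XOR false = true

true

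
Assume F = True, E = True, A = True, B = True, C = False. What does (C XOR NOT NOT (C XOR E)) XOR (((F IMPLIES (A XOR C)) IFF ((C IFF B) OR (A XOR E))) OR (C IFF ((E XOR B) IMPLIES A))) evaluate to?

True

C XOR E = False XOR True = True
NOT (C XOR E) = NOT True = False
NOT NOT (C XOR E) = NOT False = True
C XOR NOT NOT (C XOR E) = False XOR True = True
A XOR C = True XOR False = True
F IMPLIES (A XOR C) = True IMPLIES True = True
C IFF B = False IFF True = False
A XOR E = True XOR True = False
(C IFF B) OR (A XOR E) = False OR False = False
(F IMPLIES (A XOR C)) IFF ((C IFF B) OR (A XOR E)) = True IFF False = False
E XOR B = True XOR True = False
(E XOR B) IMPLIES A = False IMPLIES True = True
C IFF ((E XOR B) IMPLIES A) = False IFF True = False
((F IMPLIES (A XOR C)) IFF ((C IFF B) OR (A XOR E))) OR (C IFF ((E XOR B) IMPLIES A)) = False OR False = False
(C XOR NOT NOT (C XOR E)) XOR (((F IMPLIES (A XOR C)) IFF ((C IFF B) OR (A XOR E))) OR (C IFF ((E XOR B) IMPLIES A))) = True XOR False = True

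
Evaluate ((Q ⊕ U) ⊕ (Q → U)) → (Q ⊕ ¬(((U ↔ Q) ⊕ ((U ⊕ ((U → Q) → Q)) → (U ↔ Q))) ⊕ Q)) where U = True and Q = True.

True

Substituting U=True, Q=True:
Q ⊕ U = True ⊕ True = False
Q → U = True → True = True
(Q ⊕ U) ⊕ (Q → U) = False ⊕ True = True
U ↔ Q = True ↔ True = True
U → Q = True → True = True
(U → Q) → Q = True → True = True
U ⊕ ((U → Q) → Q) = True ⊕ True = False
U ↔ Q = True ↔ True = True
(U ⊕ ((U → Q) → Q)) → (U ↔ Q) = False → True = True
(U ↔ Q) ⊕ ((U ⊕ ((U → Q) → Q)) → (U ↔ Q)) = True ⊕ True = False
((U ↔ Q) ⊕ ((U ⊕ ((U → Q) → Q)) → (U ↔ Q))) ⊕ Q = False ⊕ True = True
¬(((U ↔ Q) ⊕ ((U ⊕ ((U → Q) → Q)) → (U ↔ Q))) ⊕ Q) = ¬True = False
Q ⊕ ¬(((U ↔ Q) ⊕ ((U ⊕ ((U → Q) → Q)) → (U ↔ Q))) ⊕ Q) = True ⊕ False = True
((Q ⊕ U) ⊕ (Q → U)) → (Q ⊕ ¬(((U ↔ Q) ⊕ ((U ⊕ ((U → Q) → Q)) → (U ↔ Q))) ⊕ Q)) = True → True = True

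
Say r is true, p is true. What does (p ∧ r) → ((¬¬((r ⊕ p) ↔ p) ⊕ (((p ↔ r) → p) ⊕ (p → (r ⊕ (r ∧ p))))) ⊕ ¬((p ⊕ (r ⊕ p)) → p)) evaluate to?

p ∧ r = True ∧ True = True
r ⊕ p = True ⊕ True = False
(r ⊕ p) ↔ p = False ↔ True = False
¬((r ⊕ p) ↔ p) = ¬False = True
¬¬((r ⊕ p) ↔ p) = ¬True = False
p ↔ r = True ↔ True = True
(p ↔ r) → p = True → True = True
r ∧ p = True ∧ True = True
r ⊕ (r ∧ p) = True ⊕ True = False
p → (r ⊕ (r ∧ p)) = True → False = False
((p ↔ r) → p) ⊕ (p → (r ⊕ (r ∧ p))) = True ⊕ False = True
¬¬((r ⊕ p) ↔ p) ⊕ (((p ↔ r) → p) ⊕ (p → (r ⊕ (r ∧ p)))) = False ⊕ True = True
r ⊕ p = True ⊕ True = False
p ⊕ (r ⊕ p) = True ⊕ False = True
(p ⊕ (r ⊕ p)) → p = True → True = True
¬((p ⊕ (r ⊕ p)) → p) = ¬True = False
(¬¬((r ⊕ p) ↔ p) ⊕ (((p ↔ r) → p) ⊕ (p → (r ⊕ (r ∧ p))))) ⊕ ¬((p ⊕ (r ⊕ p)) → p) = True ⊕ False = True
(p ∧ r) → ((¬¬((r ⊕ p) ↔ p) ⊕ (((p ↔ r) → p) ⊕ (p → (r ⊕ (r ∧ p))))) ⊕ ¬((p ⊕ (r ⊕ p)) → p)) = True → True = True

True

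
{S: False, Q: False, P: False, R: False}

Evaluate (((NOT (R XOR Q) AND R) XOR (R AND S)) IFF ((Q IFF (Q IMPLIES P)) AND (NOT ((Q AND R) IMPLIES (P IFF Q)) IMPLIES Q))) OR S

Substituting S=False, Q=False, P=False, R=False:
R XOR Q = False XOR False = False
NOT (R XOR Q) = NOT False = True
NOT (R XOR Q) AND R = True AND False = False
R AND S = False AND False = False
(NOT (R XOR Q) AND R) XOR (R AND S) = False XOR False = False
Q IMPLIES P = False IMPLIES False = True
Q IFF (Q IMPLIES P) = False IFF True = False
Q AND R = False AND False = False
P IFF Q = False IFF False = True
(Q AND R) IMPLIES (P IFF Q) = False IMPLIES True = True
NOT ((Q AND R) IMPLIES (P IFF Q)) = NOT True = False
NOT ((Q AND R) IMPLIES (P IFF Q)) IMPLIES Q = False IMPLIES False = True
(Q IFF (Q IMPLIES P)) AND (NOT ((Q AND R) IMPLIES (P IFF Q)) IMPLIES Q) = False AND True = False
((NOT (R XOR Q) AND R) XOR (R AND S)) IFF ((Q IFF (Q IMPLIES P)) AND (NOT ((Q AND R) IMPLIES (P IFF Q)) IMPLIES Q)) = False IFF False = True
(((NOT (R XOR Q) AND R) XOR (R AND S)) IFF ((Q IFF (Q IMPLIES P)) AND (NOT ((Q AND R) IMPLIES (P IFF Q)) IMPLIES Q))) OR S = True OR False = True

True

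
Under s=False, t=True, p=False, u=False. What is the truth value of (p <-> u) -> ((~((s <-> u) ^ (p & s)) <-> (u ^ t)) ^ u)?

False

p <-> u = False <-> False = True
s <-> u = False <-> False = True
p & s = False & False = False
(s <-> u) ^ (p & s) = True ^ False = True
~((s <-> u) ^ (p & s)) = ~True = False
u ^ t = False ^ True = True
~((s <-> u) ^ (p & s)) <-> (u ^ t) = False <-> True = False
(~((s <-> u) ^ (p & s)) <-> (u ^ t)) ^ u = False ^ False = False
(p <-> u) -> ((~((s <-> u) ^ (p & s)) <-> (u ^ t)) ^ u) = True -> False = False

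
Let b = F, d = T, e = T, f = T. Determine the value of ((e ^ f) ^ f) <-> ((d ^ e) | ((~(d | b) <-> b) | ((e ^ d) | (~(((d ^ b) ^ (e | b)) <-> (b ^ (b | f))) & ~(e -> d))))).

e ^ f = T ^ T = F
(e ^ f) ^ f = F ^ T = T
d ^ e = T ^ T = F
d | b = T | F = T
~(d | b) = ~T = F
~(d | b) <-> b = F <-> F = T
e ^ d = T ^ T = F
d ^ b = T ^ F = T
e | b = T | F = T
(d ^ b) ^ (e | b) = T ^ T = F
b | f = F | T = T
b ^ (b | f) = F ^ T = T
((d ^ b) ^ (e | b)) <-> (b ^ (b | f)) = F <-> T = F
~(((d ^ b) ^ (e | b)) <-> (b ^ (b | f))) = ~F = T
e -> d = T -> T = T
~(e -> d) = ~T = F
~(((d ^ b) ^ (e | b)) <-> (b ^ (b | f))) & ~(e -> d) = T & F = F
(e ^ d) | (~(((d ^ b) ^ (e | b)) <-> (b ^ (b | f))) & ~(e -> d)) = F | F = F
(~(d | b) <-> b) | ((e ^ d) | (~(((d ^ b) ^ (e | b)) <-> (b ^ (b | f))) & ~(e -> d))) = T | F = T
(d ^ e) | ((~(d | b) <-> b) | ((e ^ d) | (~(((d ^ b) ^ (e | b)) <-> (b ^ (b | f))) & ~(e -> d)))) = F | T = T
((e ^ f) ^ f) <-> ((d ^ e) | ((~(d | b) <-> b) | ((e ^ d) | (~(((d ^ b) ^ (e | b)) <-> (b ^ (b | f))) & ~(e -> d))))) = T <-> T = T

T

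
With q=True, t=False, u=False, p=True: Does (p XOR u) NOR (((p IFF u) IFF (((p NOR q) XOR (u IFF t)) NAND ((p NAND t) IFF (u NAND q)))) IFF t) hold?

p XOR u = True XOR False = True
p IFF u = True IFF False = False
p NOR q = True NOR True = False
u IFF t = False IFF False = True
(p NOR q) XOR (u IFF t) = False XOR True = True
p NAND t = True NAND False = True
u NAND q = False NAND True = True
(p NAND t) IFF (u NAND q) = True IFF True = True
((p NOR q) XOR (u IFF t)) NAND ((p NAND t) IFF (u NAND q)) = True NAND True = False
(p IFF u) IFF (((p NOR q) XOR (u IFF t)) NAND ((p NAND t) IFF (u NAND q))) = False IFF False = True
((p IFF u) IFF (((p NOR q) XOR (u IFF t)) NAND ((p NAND t) IFF (u NAND q)))) IFF t = True IFF False = False
(p XOR u) NOR (((p IFF u) IFF (((p NOR q) XOR (u IFF t)) NAND ((p NAND t) IFF (u NAND q)))) IFF t) = True NOR False = False

False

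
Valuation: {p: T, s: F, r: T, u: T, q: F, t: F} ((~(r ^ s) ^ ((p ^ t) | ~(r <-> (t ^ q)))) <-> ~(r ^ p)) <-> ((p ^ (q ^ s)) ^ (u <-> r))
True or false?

r ^ s = T ^ F = T
~(r ^ s) = ~T = F
p ^ t = T ^ F = T
t ^ q = F ^ F = F
r <-> (t ^ q) = T <-> F = F
~(r <-> (t ^ q)) = ~F = T
(p ^ t) | ~(r <-> (t ^ q)) = T | T = T
~(r ^ s) ^ ((p ^ t) | ~(r <-> (t ^ q))) = F ^ T = T
r ^ p = T ^ T = F
~(r ^ p) = ~F = T
(~(r ^ s) ^ ((p ^ t) | ~(r <-> (t ^ q)))) <-> ~(r ^ p) = T <-> T = T
q ^ s = F ^ F = F
p ^ (q ^ s) = T ^ F = T
u <-> r = T <-> T = T
(p ^ (q ^ s)) ^ (u <-> r) = T ^ T = F
((~(r ^ s) ^ ((p ^ t) | ~(r <-> (t ^ q)))) <-> ~(r ^ p)) <-> ((p ^ (q ^ s)) ^ (u <-> r)) = T <-> F = F

F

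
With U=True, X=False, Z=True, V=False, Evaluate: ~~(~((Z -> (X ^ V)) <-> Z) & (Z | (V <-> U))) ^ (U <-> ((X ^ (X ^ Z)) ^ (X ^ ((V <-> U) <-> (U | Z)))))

Substituting U=True, X=False, Z=True, V=False:
X ^ V = False ^ False = False
Z -> (X ^ V) = True -> False = False
(Z -> (X ^ V)) <-> Z = False <-> True = False
~((Z -> (X ^ V)) <-> Z) = ~False = True
V <-> U = False <-> True = False
Z | (V <-> U) = True | False = True
~((Z -> (X ^ V)) <-> Z) & (Z | (V <-> U)) = True & True = True
~(~((Z -> (X ^ V)) <-> Z) & (Z | (V <-> U))) = ~True = False
~~(~((Z -> (X ^ V)) <-> Z) & (Z | (V <-> U))) = ~False = True
X ^ Z = False ^ True = True
X ^ (X ^ Z) = False ^ True = True
V <-> U = False <-> True = False
U | Z = True | True = True
(V <-> U) <-> (U | Z) = False <-> True = False
X ^ ((V <-> U) <-> (U | Z)) = False ^ False = False
(X ^ (X ^ Z)) ^ (X ^ ((V <-> U) <-> (U | Z))) = True ^ False = True
U <-> ((X ^ (X ^ Z)) ^ (X ^ ((V <-> U) <-> (U | Z)))) = True <-> True = True
~~(~((Z -> (X ^ V)) <-> Z) & (Z | (V <-> U))) ^ (U <-> ((X ^ (X ^ Z)) ^ (X ^ ((V <-> U) <-> (U | Z))))) = True ^ True = False

False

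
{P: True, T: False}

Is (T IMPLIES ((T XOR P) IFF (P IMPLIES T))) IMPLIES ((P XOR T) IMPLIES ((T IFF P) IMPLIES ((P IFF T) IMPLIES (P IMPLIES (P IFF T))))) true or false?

True

T XOR P = False XOR True = True
P IMPLIES T = True IMPLIES False = False
(T XOR P) IFF (P IMPLIES T) = True IFF False = False
T IMPLIES ((T XOR P) IFF (P IMPLIES T)) = False IMPLIES False = True
P XOR T = True XOR False = True
T IFF P = False IFF True = False
P IFF T = True IFF False = False
P IFF T = True IFF False = False
P IMPLIES (P IFF T) = True IMPLIES False = False
(P IFF T) IMPLIES (P IMPLIES (P IFF T)) = False IMPLIES False = True
(T IFF P) IMPLIES ((P IFF T) IMPLIES (P IMPLIES (P IFF T))) = False IMPLIES True = True
(P XOR T) IMPLIES ((T IFF P) IMPLIES ((P IFF T) IMPLIES (P IMPLIES (P IFF T)))) = True IMPLIES True = True
(T IMPLIES ((T XOR P) IFF (P IMPLIES T))) IMPLIES ((P XOR T) IMPLIES ((T IFF P) IMPLIES ((P IFF T) IMPLIES (P IMPLIES (P IFF T))))) = True IMPLIES True = True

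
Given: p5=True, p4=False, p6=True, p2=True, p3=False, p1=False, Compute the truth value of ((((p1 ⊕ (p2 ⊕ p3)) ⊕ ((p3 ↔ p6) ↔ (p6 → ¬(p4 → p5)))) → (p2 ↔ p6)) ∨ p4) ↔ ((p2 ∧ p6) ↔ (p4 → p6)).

p2 ⊕ p3 = True ⊕ False = True
p1 ⊕ (p2 ⊕ p3) = False ⊕ True = True
p3 ↔ p6 = False ↔ True = False
p4 → p5 = False → True = True
¬(p4 → p5) = ¬True = False
p6 → ¬(p4 → p5) = True → False = False
(p3 ↔ p6) ↔ (p6 → ¬(p4 → p5)) = False ↔ False = True
(p1 ⊕ (p2 ⊕ p3)) ⊕ ((p3 ↔ p6) ↔ (p6 → ¬(p4 → p5))) = True ⊕ True = False
p2 ↔ p6 = True ↔ True = True
((p1 ⊕ (p2 ⊕ p3)) ⊕ ((p3 ↔ p6) ↔ (p6 → ¬(p4 → p5)))) → (p2 ↔ p6) = False → True = True
(((p1 ⊕ (p2 ⊕ p3)) ⊕ ((p3 ↔ p6) ↔ (p6 → ¬(p4 → p5)))) → (p2 ↔ p6)) ∨ p4 = True ∨ False = True
p2 ∧ p6 = True ∧ True = True
p4 → p6 = False → True = True
(p2 ∧ p6) ↔ (p4 → p6) = True ↔ True = True
((((p1 ⊕ (p2 ⊕ p3)) ⊕ ((p3 ↔ p6) ↔ (p6 → ¬(p4 → p5)))) → (p2 ↔ p6)) ∨ p4) ↔ ((p2 ∧ p6) ↔ (p4 → p6)) = True ↔ True = True

True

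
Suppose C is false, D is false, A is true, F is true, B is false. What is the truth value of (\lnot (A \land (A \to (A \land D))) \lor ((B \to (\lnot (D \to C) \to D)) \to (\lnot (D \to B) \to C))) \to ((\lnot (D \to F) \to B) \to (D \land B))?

Substituting C=\text{False}, D=\text{False}, A=\text{True}, F=\text{True}, B=\text{False}:
A \land D = \text{True} \land \text{False} = \text{False}
A \to (A \land D) = \text{True} \to \text{False} = \text{False}
A \land (A \to (A \land D)) = \text{True} \land \text{False} = \text{False}
\lnot (A \land (A \to (A \land D))) = \lnot \text{False} = \text{True}
D \to C = \text{False} \to \text{False} = \text{True}
\lnot (D \to C) = \lnot \text{True} = \text{False}
\lnot (D \to C) \to D = \text{False} \to \text{False} = \text{True}
B \to (\lnot (D \to C) \to D) = \text{False} \to \text{True} = \text{True}
D \to B = \text{False} \to \text{False} = \text{True}
\lnot (D \to B) = \lnot \text{True} = \text{False}
\lnot (D \to B) \to C = \text{False} \to \text{False} = \text{True}
(B \to (\lnot (D \to C) \to D)) \to (\lnot (D \to B) \to C) = \text{True} \to \text{True} = \text{True}
\lnot (A \land (A \to (A \land D))) \lor ((B \to (\lnot (D \to C) \to D)) \to (\lnot (D \to B) \to C)) = \text{True} \lor \text{True} = \text{True}
D \to F = \text{False} \to \text{True} = \text{True}
\lnot (D \to F) = \lnot \text{True} = \text{False}
\lnot (D \to F) \to B = \text{False} \to \text{False} = \text{True}
D \land B = \text{False} \land \text{False} = \text{False}
(\lnot (D \to F) \to B) \to (D \land B) = \text{True} \to \text{False} = \text{False}
(\lnot (A \land (A \to (A \land D))) \lor ((B \to (\lnot (D \to C) \to D)) \to (\lnot (D \to B) \to C))) \to ((\lnot (D \to F) \to B) \to (D \land B)) = \text{True} \to \text{False} = \text{False}

\text{False}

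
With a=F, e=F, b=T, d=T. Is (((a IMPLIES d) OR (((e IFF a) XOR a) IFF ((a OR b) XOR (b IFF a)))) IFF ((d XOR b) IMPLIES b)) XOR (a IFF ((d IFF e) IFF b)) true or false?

a IMPLIES d = F IMPLIES T = T
e IFF a = F IFF F = T
(e IFF a) XOR a = T XOR F = T
a OR b = F OR T = T
b IFF a = T IFF F = F
(a OR b) XOR (b IFF a) = T XOR F = T
((e IFF a) XOR a) IFF ((a OR b) XOR (b IFF a)) = T IFF T = T
(a IMPLIES d) OR (((e IFF a) XOR a) IFF ((a OR b) XOR (b IFF a))) = T OR T = T
d XOR b = T XOR T = F
(d XOR b) IMPLIES b = F IMPLIES T = T
((a IMPLIES d) OR (((e IFF a) XOR a) IFF ((a OR b) XOR (b IFF a)))) IFF ((d XOR b) IMPLIES b) = T IFF T = T
d IFF e = T IFF F = F
(d IFF e) IFF b = F IFF T = F
a IFF ((d IFF e) IFF b) = F IFF F = T
(((a IMPLIES d) OR (((e IFF a) XOR a) IFF ((a OR b) XOR (b IFF a)))) IFF ((d XOR b) IMPLIES b)) XOR (a IFF ((d IFF e) IFF b)) = T XOR T = F

F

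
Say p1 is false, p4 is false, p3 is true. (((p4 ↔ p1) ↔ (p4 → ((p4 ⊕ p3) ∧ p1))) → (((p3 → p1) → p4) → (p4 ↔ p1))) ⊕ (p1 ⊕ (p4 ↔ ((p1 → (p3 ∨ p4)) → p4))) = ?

p4 ↔ p1 = False ↔ False = True
p4 ⊕ p3 = False ⊕ True = True
(p4 ⊕ p3) ∧ p1 = True ∧ False = False
p4 → ((p4 ⊕ p3) ∧ p1) = False → False = True
(p4 ↔ p1) ↔ (p4 → ((p4 ⊕ p3) ∧ p1)) = True ↔ True = True
p3 → p1 = True → False = False
(p3 → p1) → p4 = False → False = True
p4 ↔ p1 = False ↔ False = True
((p3 → p1) → p4) → (p4 ↔ p1) = True → True = True
((p4 ↔ p1) ↔ (p4 → ((p4 ⊕ p3) ∧ p1))) → (((p3 → p1) → p4) → (p4 ↔ p1)) = True → True = True
p3 ∨ p4 = True ∨ False = True
p1 → (p3 ∨ p4) = False → True = True
(p1 → (p3 ∨ p4)) → p4 = True → False = False
p4 ↔ ((p1 → (p3 ∨ p4)) → p4) = False ↔ False = True
p1 ⊕ (p4 ↔ ((p1 → (p3 ∨ p4)) → p4)) = False ⊕ True = True
(((p4 ↔ p1) ↔ (p4 → ((p4 ⊕ p3) ∧ p1))) → (((p3 → p1) → p4) → (p4 ↔ p1))) ⊕ (p1 ⊕ (p4 ↔ ((p1 → (p3 ∨ p4)) → p4))) = True ⊕ True = False

False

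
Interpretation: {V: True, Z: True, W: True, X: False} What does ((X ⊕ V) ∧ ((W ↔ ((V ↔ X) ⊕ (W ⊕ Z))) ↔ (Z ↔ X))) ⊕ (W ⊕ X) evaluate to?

False

X ⊕ V = False ⊕ True = True
V ↔ X = True ↔ False = False
W ⊕ Z = True ⊕ True = False
(V ↔ X) ⊕ (W ⊕ Z) = False ⊕ False = False
W ↔ ((V ↔ X) ⊕ (W ⊕ Z)) = True ↔ False = False
Z ↔ X = True ↔ False = False
(W ↔ ((V ↔ X) ⊕ (W ⊕ Z))) ↔ (Z ↔ X) = False ↔ False = True
(X ⊕ V) ∧ ((W ↔ ((V ↔ X) ⊕ (W ⊕ Z))) ↔ (Z ↔ X)) = True ∧ True = True
W ⊕ X = True ⊕ False = True
((X ⊕ V) ∧ ((W ↔ ((V ↔ X) ⊕ (W ⊕ Z))) ↔ (Z ↔ X))) ⊕ (W ⊕ X) = True ⊕ True = False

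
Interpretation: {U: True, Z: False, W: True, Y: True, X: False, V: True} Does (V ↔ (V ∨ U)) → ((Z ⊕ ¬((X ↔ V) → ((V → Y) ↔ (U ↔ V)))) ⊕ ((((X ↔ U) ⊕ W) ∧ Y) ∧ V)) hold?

True

V ∨ U = True ∨ True = True
V ↔ (V ∨ U) = True ↔ True = True
X ↔ V = False ↔ True = False
V → Y = True → True = True
U ↔ V = True ↔ True = True
(V → Y) ↔ (U ↔ V) = True ↔ True = True
(X ↔ V) → ((V → Y) ↔ (U ↔ V)) = False → True = True
¬((X ↔ V) → ((V → Y) ↔ (U ↔ V))) = ¬True = False
Z ⊕ ¬((X ↔ V) → ((V → Y) ↔ (U ↔ V))) = False ⊕ False = False
X ↔ U = False ↔ True = False
(X ↔ U) ⊕ W = False ⊕ True = True
((X ↔ U) ⊕ W) ∧ Y = True ∧ True = True
(((X ↔ U) ⊕ W) ∧ Y) ∧ V = True ∧ True = True
(Z ⊕ ¬((X ↔ V) → ((V → Y) ↔ (U ↔ V)))) ⊕ ((((X ↔ U) ⊕ W) ∧ Y) ∧ V) = False ⊕ True = True
(V ↔ (V ∨ U)) → ((Z ⊕ ¬((X ↔ V) → ((V → Y) ↔ (U ↔ V)))) ⊕ ((((X ↔ U) ⊕ W) ∧ Y) ∧ V)) = True → True = True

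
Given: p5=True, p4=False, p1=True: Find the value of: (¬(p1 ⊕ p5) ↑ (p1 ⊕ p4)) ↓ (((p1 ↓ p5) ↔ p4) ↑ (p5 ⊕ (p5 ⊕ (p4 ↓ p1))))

Substituting p5=True, p4=False, p1=True:
p1 ⊕ p5 = True ⊕ True = False
¬(p1 ⊕ p5) = ¬False = True
p1 ⊕ p4 = True ⊕ False = True
¬(p1 ⊕ p5) ↑ (p1 ⊕ p4) = True ↑ True = False
p1 ↓ p5 = True ↓ True = False
(p1 ↓ p5) ↔ p4 = False ↔ False = True
p4 ↓ p1 = False ↓ True = False
p5 ⊕ (p4 ↓ p1) = True ⊕ False = True
p5 ⊕ (p5 ⊕ (p4 ↓ p1)) = True ⊕ True = False
((p1 ↓ p5) ↔ p4) ↑ (p5 ⊕ (p5 ⊕ (p4 ↓ p1))) = True ↑ False = True
(¬(p1 ⊕ p5) ↑ (p1 ⊕ p4)) ↓ (((p1 ↓ p5) ↔ p4) ↑ (p5 ⊕ (p5 ⊕ (p4 ↓ p1)))) = False ↓ True = False

False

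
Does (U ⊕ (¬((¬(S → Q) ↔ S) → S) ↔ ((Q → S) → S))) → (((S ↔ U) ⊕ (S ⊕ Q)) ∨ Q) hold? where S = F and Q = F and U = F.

S → Q = F → F = T
¬(S → Q) = ¬T = F
¬(S → Q) ↔ S = F ↔ F = T
(¬(S → Q) ↔ S) → S = T → F = F
¬((¬(S → Q) ↔ S) → S) = ¬F = T
Q → S = F → F = T
(Q → S) → S = T → F = F
¬((¬(S → Q) ↔ S) → S) ↔ ((Q → S) → S) = T ↔ F = F
U ⊕ (¬((¬(S → Q) ↔ S) → S) ↔ ((Q → S) → S)) = F ⊕ F = F
S ↔ U = F ↔ F = T
S ⊕ Q = F ⊕ F = F
(S ↔ U) ⊕ (S ⊕ Q) = T ⊕ F = T
((S ↔ U) ⊕ (S ⊕ Q)) ∨ Q = T ∨ F = T
(U ⊕ (¬((¬(S → Q) ↔ S) → S) ↔ ((Q → S) → S))) → (((S ↔ U) ⊕ (S ⊕ Q)) ∨ Q) = F → T = T

T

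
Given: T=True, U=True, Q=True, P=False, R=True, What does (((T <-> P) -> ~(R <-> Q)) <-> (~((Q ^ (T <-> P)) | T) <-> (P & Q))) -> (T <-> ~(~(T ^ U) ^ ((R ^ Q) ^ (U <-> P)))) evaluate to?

False

T <-> P = True <-> False = False
R <-> Q = True <-> True = True
~(R <-> Q) = ~True = False
(T <-> P) -> ~(R <-> Q) = False -> False = True
T <-> P = True <-> False = False
Q ^ (T <-> P) = True ^ False = True
(Q ^ (T <-> P)) | T = True | True = True
~((Q ^ (T <-> P)) | T) = ~True = False
P & Q = False & True = False
~((Q ^ (T <-> P)) | T) <-> (P & Q) = False <-> False = True
((T <-> P) -> ~(R <-> Q)) <-> (~((Q ^ (T <-> P)) | T) <-> (P & Q)) = True <-> True = True
T ^ U = True ^ True = False
~(T ^ U) = ~False = True
R ^ Q = True ^ True = False
U <-> P = True <-> False = False
(R ^ Q) ^ (U <-> P) = False ^ False = False
~(T ^ U) ^ ((R ^ Q) ^ (U <-> P)) = True ^ False = True
~(~(T ^ U) ^ ((R ^ Q) ^ (U <-> P))) = ~True = False
T <-> ~(~(T ^ U) ^ ((R ^ Q) ^ (U <-> P))) = True <-> False = False
(((T <-> P) -> ~(R <-> Q)) <-> (~((Q ^ (T <-> P)) | T) <-> (P & Q))) -> (T <-> ~(~(T ^ U) ^ ((R ^ Q) ^ (U <-> P)))) = True -> False = False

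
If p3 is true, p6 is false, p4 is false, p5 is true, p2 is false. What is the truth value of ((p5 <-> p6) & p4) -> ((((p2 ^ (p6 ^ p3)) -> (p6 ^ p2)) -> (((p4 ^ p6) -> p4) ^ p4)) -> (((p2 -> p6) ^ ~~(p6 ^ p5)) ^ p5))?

True

p5 <-> p6 = True <-> False = False
(p5 <-> p6) & p4 = False & False = False
p6 ^ p3 = False ^ True = True
p2 ^ (p6 ^ p3) = False ^ True = True
p6 ^ p2 = False ^ False = False
(p2 ^ (p6 ^ p3)) -> (p6 ^ p2) = True -> False = False
p4 ^ p6 = False ^ False = False
(p4 ^ p6) -> p4 = False -> False = True
((p4 ^ p6) -> p4) ^ p4 = True ^ False = True
((p2 ^ (p6 ^ p3)) -> (p6 ^ p2)) -> (((p4 ^ p6) -> p4) ^ p4) = False -> True = True
p2 -> p6 = False -> False = True
p6 ^ p5 = False ^ True = True
~(p6 ^ p5) = ~True = False
~~(p6 ^ p5) = ~False = True
(p2 -> p6) ^ ~~(p6 ^ p5) = True ^ True = False
((p2 -> p6) ^ ~~(p6 ^ p5)) ^ p5 = False ^ True = True
(((p2 ^ (p6 ^ p3)) -> (p6 ^ p2)) -> (((p4 ^ p6) -> p4) ^ p4)) -> (((p2 -> p6) ^ ~~(p6 ^ p5)) ^ p5) = True -> True = True
((p5 <-> p6) & p4) -> ((((p2 ^ (p6 ^ p3)) -> (p6 ^ p2)) -> (((p4 ^ p6) -> p4) ^ p4)) -> (((p2 -> p6) ^ ~~(p6 ^ p5)) ^ p5)) = False -> True = True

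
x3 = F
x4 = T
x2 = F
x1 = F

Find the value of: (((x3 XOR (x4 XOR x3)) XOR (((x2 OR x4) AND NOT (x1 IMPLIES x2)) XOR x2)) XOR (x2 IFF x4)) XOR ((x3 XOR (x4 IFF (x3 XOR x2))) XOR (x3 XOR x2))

Substituting x3=F, x4=T, x2=F, x1=F:
x4 XOR x3 = T XOR F = T
x3 XOR (x4 XOR x3) = F XOR T = T
x2 OR x4 = F OR T = T
x1 IMPLIES x2 = F IMPLIES F = T
NOT (x1 IMPLIES x2) = NOT T = F
(x2 OR x4) AND NOT (x1 IMPLIES x2) = T AND F = F
((x2 OR x4) AND NOT (x1 IMPLIES x2)) XOR x2 = F XOR F = F
(x3 XOR (x4 XOR x3)) XOR (((x2 OR x4) AND NOT (x1 IMPLIES x2)) XOR x2) = T XOR F = T
x2 IFF x4 = F IFF T = F
((x3 XOR (x4 XOR x3)) XOR (((x2 OR x4) AND NOT (x1 IMPLIES x2)) XOR x2)) XOR (x2 IFF x4) = T XOR F = T
x3 XOR x2 = F XOR F = F
x4 IFF (x3 XOR x2) = T IFF F = F
x3 XOR (x4 IFF (x3 XOR x2)) = F XOR F = F
x3 XOR x2 = F XOR F = F
(x3 XOR (x4 IFF (x3 XOR x2))) XOR (x3 XOR x2) = F XOR F = F
(((x3 XOR (x4 XOR x3)) XOR (((x2 OR x4) AND NOT (x1 IMPLIES x2)) XOR x2)) XOR (x2 IFF x4)) XOR ((x3 XOR (x4 IFF (x3 XOR x2))) XOR (x3 XOR x2)) = T XOR F = T

T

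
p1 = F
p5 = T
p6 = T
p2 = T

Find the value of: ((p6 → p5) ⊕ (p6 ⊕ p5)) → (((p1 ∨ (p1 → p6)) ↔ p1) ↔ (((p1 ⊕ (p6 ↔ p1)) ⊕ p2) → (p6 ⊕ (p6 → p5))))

Substituting p1=F, p5=T, p6=T, p2=T:
p6 → p5 = T → T = T
p6 ⊕ p5 = T ⊕ T = F
(p6 → p5) ⊕ (p6 ⊕ p5) = T ⊕ F = T
p1 → p6 = F → T = T
p1 ∨ (p1 → p6) = F ∨ T = T
(p1 ∨ (p1 → p6)) ↔ p1 = T ↔ F = F
p6 ↔ p1 = T ↔ F = F
p1 ⊕ (p6 ↔ p1) = F ⊕ F = F
(p1 ⊕ (p6 ↔ p1)) ⊕ p2 = F ⊕ T = T
p6 → p5 = T → T = T
p6 ⊕ (p6 → p5) = T ⊕ T = F
((p1 ⊕ (p6 ↔ p1)) ⊕ p2) → (p6 ⊕ (p6 → p5)) = T → F = F
((p1 ∨ (p1 → p6)) ↔ p1) ↔ (((p1 ⊕ (p6 ↔ p1)) ⊕ p2) → (p6 ⊕ (p6 → p5))) = F ↔ F = T
((p6 → p5) ⊕ (p6 ⊕ p5)) → (((p1 ∨ (p1 → p6)) ↔ p1) ↔ (((p1 ⊕ (p6 ↔ p1)) ⊕ p2) → (p6 ⊕ (p6 → p5)))) = T → T = T

T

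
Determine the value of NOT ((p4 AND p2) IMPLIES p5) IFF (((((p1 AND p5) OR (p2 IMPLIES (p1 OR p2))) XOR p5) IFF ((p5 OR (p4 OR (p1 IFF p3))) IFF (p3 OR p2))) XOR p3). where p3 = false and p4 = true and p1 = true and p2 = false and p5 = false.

true

p4 AND p2 = true AND false = false
(p4 AND p2) IMPLIES p5 = false IMPLIES false = true
NOT ((p4 AND p2) IMPLIES p5) = NOT true = false
p1 AND p5 = true AND false = false
p1 OR p2 = true OR false = true
p2 IMPLIES (p1 OR p2) = false IMPLIES true = true
(p1 AND p5) OR (p2 IMPLIES (p1 OR p2)) = false OR true = true
((p1 AND p5) OR (p2 IMPLIES (p1 OR p2))) XOR p5 = true XOR false = true
p1 IFF p3 = true IFF false = false
p4 OR (p1 IFF p3) = true OR false = true
p5 OR (p4 OR (p1 IFF p3)) = false OR true = true
p3 OR p2 = false OR false = false
(p5 OR (p4 OR (p1 IFF p3))) IFF (p3 OR p2) = true IFF false = false
(((p1 AND p5) OR (p2 IMPLIES (p1 OR p2))) XOR p5) IFF ((p5 OR (p4 OR (p1 IFF p3))) IFF (p3 OR p2)) = true IFF false = false
((((p1 AND p5) OR (p2 IMPLIES (p1 OR p2))) XOR p5) IFF ((p5 OR (p4 OR (p1 IFF p3))) IFF (p3 OR p2))) XOR p3 = false XOR false = false
NOT ((p4 AND p2) IMPLIES p5) IFF (((((p1 AND p5) OR (p2 IMPLIES (p1 OR p2))) XOR p5) IFF ((p5 OR (p4 OR (p1 IFF p3))) IFF (p3 OR p2))) XOR p3) = false IFF false = true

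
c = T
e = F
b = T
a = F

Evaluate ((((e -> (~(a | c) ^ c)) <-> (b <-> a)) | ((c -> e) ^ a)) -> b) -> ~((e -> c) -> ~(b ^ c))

F

a | c = F | T = T
~(a | c) = ~T = F
~(a | c) ^ c = F ^ T = T
e -> (~(a | c) ^ c) = F -> T = T
b <-> a = T <-> F = F
(e -> (~(a | c) ^ c)) <-> (b <-> a) = T <-> F = F
c -> e = T -> F = F
(c -> e) ^ a = F ^ F = F
((e -> (~(a | c) ^ c)) <-> (b <-> a)) | ((c -> e) ^ a) = F | F = F
(((e -> (~(a | c) ^ c)) <-> (b <-> a)) | ((c -> e) ^ a)) -> b = F -> T = T
e -> c = F -> T = T
b ^ c = T ^ T = F
~(b ^ c) = ~F = T
(e -> c) -> ~(b ^ c) = T -> T = T
~((e -> c) -> ~(b ^ c)) = ~T = F
((((e -> (~(a | c) ^ c)) <-> (b <-> a)) | ((c -> e) ^ a)) -> b) -> ~((e -> c) -> ~(b ^ c)) = T -> F = F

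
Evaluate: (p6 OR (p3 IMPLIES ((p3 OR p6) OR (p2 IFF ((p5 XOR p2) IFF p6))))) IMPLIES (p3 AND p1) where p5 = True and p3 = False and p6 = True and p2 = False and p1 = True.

False

Substituting p5=True, p3=False, p6=True, p2=False, p1=True:
p3 OR p6 = False OR True = True
p5 XOR p2 = True XOR False = True
(p5 XOR p2) IFF p6 = True IFF True = True
p2 IFF ((p5 XOR p2) IFF p6) = False IFF True = False
(p3 OR p6) OR (p2 IFF ((p5 XOR p2) IFF p6)) = True OR False = True
p3 IMPLIES ((p3 OR p6) OR (p2 IFF ((p5 XOR p2) IFF p6))) = False IMPLIES True = True
p6 OR (p3 IMPLIES ((p3 OR p6) OR (p2 IFF ((p5 XOR p2) IFF p6)))) = True OR True = True
p3 AND p1 = False AND True = False
(p6 OR (p3 IMPLIES ((p3 OR p6) OR (p2 IFF ((p5 XOR p2) IFF p6))))) IMPLIES (p3 AND p1) = True IMPLIES False = False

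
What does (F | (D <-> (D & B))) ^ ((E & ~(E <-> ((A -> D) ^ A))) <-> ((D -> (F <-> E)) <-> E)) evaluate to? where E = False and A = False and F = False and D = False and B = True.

D & B = False & True = False
D <-> (D & B) = False <-> False = True
F | (D <-> (D & B)) = False | True = True
A -> D = False -> False = True
(A -> D) ^ A = True ^ False = True
E <-> ((A -> D) ^ A) = False <-> True = False
~(E <-> ((A -> D) ^ A)) = ~False = True
E & ~(E <-> ((A -> D) ^ A)) = False & True = False
F <-> E = False <-> False = True
D -> (F <-> E) = False -> True = True
(D -> (F <-> E)) <-> E = True <-> False = False
(E & ~(E <-> ((A -> D) ^ A))) <-> ((D -> (F <-> E)) <-> E) = False <-> False = True
(F | (D <-> (D & B))) ^ ((E & ~(E <-> ((A -> D) ^ A))) <-> ((D -> (F <-> E)) <-> E)) = True ^ True = False

False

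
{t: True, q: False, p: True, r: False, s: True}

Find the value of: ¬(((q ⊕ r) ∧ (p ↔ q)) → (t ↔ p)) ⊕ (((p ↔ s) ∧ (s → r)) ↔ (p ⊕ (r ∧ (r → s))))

q ⊕ r = False ⊕ False = False
p ↔ q = True ↔ False = False
(q ⊕ r) ∧ (p ↔ q) = False ∧ False = False
t ↔ p = True ↔ True = True
((q ⊕ r) ∧ (p ↔ q)) → (t ↔ p) = False → True = True
¬(((q ⊕ r) ∧ (p ↔ q)) → (t ↔ p)) = ¬True = False
p ↔ s = True ↔ True = True
s → r = True → False = False
(p ↔ s) ∧ (s → r) = True ∧ False = False
r → s = False → True = True
r ∧ (r → s) = False ∧ True = False
p ⊕ (r ∧ (r → s)) = True ⊕ False = True
((p ↔ s) ∧ (s → r)) ↔ (p ⊕ (r ∧ (r → s))) = False ↔ True = False
¬(((q ⊕ r) ∧ (p ↔ q)) → (t ↔ p)) ⊕ (((p ↔ s) ∧ (s → r)) ↔ (p ⊕ (r ∧ (r → s)))) = False ⊕ False = False

False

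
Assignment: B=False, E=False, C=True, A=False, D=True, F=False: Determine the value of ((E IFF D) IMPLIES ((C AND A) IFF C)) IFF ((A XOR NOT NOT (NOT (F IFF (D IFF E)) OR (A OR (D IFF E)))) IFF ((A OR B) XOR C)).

False

E IFF D = False IFF True = False
C AND A = True AND False = False
(C AND A) IFF C = False IFF True = False
(E IFF D) IMPLIES ((C AND A) IFF C) = False IMPLIES False = True
D IFF E = True IFF False = False
F IFF (D IFF E) = False IFF False = True
NOT (F IFF (D IFF E)) = NOT True = False
D IFF E = True IFF False = False
A OR (D IFF E) = False OR False = False
NOT (F IFF (D IFF E)) OR (A OR (D IFF E)) = False OR False = False
NOT (NOT (F IFF (D IFF E)) OR (A OR (D IFF E))) = NOT False = True
NOT NOT (NOT (F IFF (D IFF E)) OR (A OR (D IFF E))) = NOT True = False
A XOR NOT NOT (NOT (F IFF (D IFF E)) OR (A OR (D IFF E))) = False XOR False = False
A OR B = False OR False = False
(A OR B) XOR C = False XOR True = True
(A XOR NOT NOT (NOT (F IFF (D IFF E)) OR (A OR (D IFF E)))) IFF ((A OR B) XOR C) = False IFF True = False
((E IFF D) IMPLIES ((C AND A) IFF C)) IFF ((A XOR NOT NOT (NOT (F IFF (D IFF E)) OR (A OR (D IFF E)))) IFF ((A OR B) XOR C)) = True IFF False = False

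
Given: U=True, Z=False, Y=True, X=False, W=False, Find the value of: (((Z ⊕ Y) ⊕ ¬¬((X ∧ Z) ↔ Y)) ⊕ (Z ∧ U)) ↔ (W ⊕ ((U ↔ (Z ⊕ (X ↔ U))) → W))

True

Z ⊕ Y = False ⊕ True = True
X ∧ Z = False ∧ False = False
(X ∧ Z) ↔ Y = False ↔ True = False
¬((X ∧ Z) ↔ Y) = ¬False = True
¬¬((X ∧ Z) ↔ Y) = ¬True = False
(Z ⊕ Y) ⊕ ¬¬((X ∧ Z) ↔ Y) = True ⊕ False = True
Z ∧ U = False ∧ True = False
((Z ⊕ Y) ⊕ ¬¬((X ∧ Z) ↔ Y)) ⊕ (Z ∧ U) = True ⊕ False = True
X ↔ U = False ↔ True = False
Z ⊕ (X ↔ U) = False ⊕ False = False
U ↔ (Z ⊕ (X ↔ U)) = True ↔ False = False
(U ↔ (Z ⊕ (X ↔ U))) → W = False → False = True
W ⊕ ((U ↔ (Z ⊕ (X ↔ U))) → W) = False ⊕ True = True
(((Z ⊕ Y) ⊕ ¬¬((X ∧ Z) ↔ Y)) ⊕ (Z ∧ U)) ↔ (W ⊕ ((U ↔ (Z ⊕ (X ↔ U))) → W)) = True ↔ True = True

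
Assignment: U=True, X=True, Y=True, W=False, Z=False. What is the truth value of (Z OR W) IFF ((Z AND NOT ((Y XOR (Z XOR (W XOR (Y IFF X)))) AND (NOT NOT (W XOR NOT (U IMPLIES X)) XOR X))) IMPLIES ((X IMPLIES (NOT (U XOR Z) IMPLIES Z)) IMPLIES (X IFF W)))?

Z OR W = False OR False = False
Y IFF X = True IFF True = True
W XOR (Y IFF X) = False XOR True = True
Z XOR (W XOR (Y IFF X)) = False XOR True = True
Y XOR (Z XOR (W XOR (Y IFF X))) = True XOR True = False
U IMPLIES X = True IMPLIES True = True
NOT (U IMPLIES X) = NOT True = False
W XOR NOT (U IMPLIES X) = False XOR False = False
NOT (W XOR NOT (U IMPLIES X)) = NOT False = True
NOT NOT (W XOR NOT (U IMPLIES X)) = NOT True = False
NOT NOT (W XOR NOT (U IMPLIES X)) XOR X = False XOR True = True
(Y XOR (Z XOR (W XOR (Y IFF X)))) AND (NOT NOT (W XOR NOT (U IMPLIES X)) XOR X) = False AND True = False
NOT ((Y XOR (Z XOR (W XOR (Y IFF X)))) AND (NOT NOT (W XOR NOT (U IMPLIES X)) XOR X)) = NOT False = True
Z AND NOT ((Y XOR (Z XOR (W XOR (Y IFF X)))) AND (NOT NOT (W XOR NOT (U IMPLIES X)) XOR X)) = False AND True = False
U XOR Z = True XOR False = True
NOT (U XOR Z) = NOT True = False
NOT (U XOR Z) IMPLIES Z = False IMPLIES False = True
X IMPLIES (NOT (U XOR Z) IMPLIES Z) = True IMPLIES True = True
X IFF W = True IFF False = False
(X IMPLIES (NOT (U XOR Z) IMPLIES Z)) IMPLIES (X IFF W) = True IMPLIES False = False
(Z AND NOT ((Y XOR (Z XOR (W XOR (Y IFF X)))) AND (NOT NOT (W XOR NOT (U IMPLIES X)) XOR X))) IMPLIES ((X IMPLIES (NOT (U XOR Z) IMPLIES Z)) IMPLIES (X IFF W)) = False IMPLIES False = True
(Z OR W) IFF ((Z AND NOT ((Y XOR (Z XOR (W XOR (Y IFF X)))) AND (NOT NOT (W XOR NOT (U IMPLIES X)) XOR X))) IMPLIES ((X IMPLIES (NOT (U XOR Z) IMPLIES Z)) IMPLIES (X IFF W))) = False IFF True = False

False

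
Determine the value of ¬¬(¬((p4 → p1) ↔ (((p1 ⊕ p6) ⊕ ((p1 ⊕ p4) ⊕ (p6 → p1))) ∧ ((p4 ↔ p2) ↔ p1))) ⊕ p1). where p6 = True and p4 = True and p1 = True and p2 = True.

p4 → p1 = True → True = True
p1 ⊕ p6 = True ⊕ True = False
p1 ⊕ p4 = True ⊕ True = False
p6 → p1 = True → True = True
(p1 ⊕ p4) ⊕ (p6 → p1) = False ⊕ True = True
(p1 ⊕ p6) ⊕ ((p1 ⊕ p4) ⊕ (p6 → p1)) = False ⊕ True = True
p4 ↔ p2 = True ↔ True = True
(p4 ↔ p2) ↔ p1 = True ↔ True = True
((p1 ⊕ p6) ⊕ ((p1 ⊕ p4) ⊕ (p6 → p1))) ∧ ((p4 ↔ p2) ↔ p1) = True ∧ True = True
(p4 → p1) ↔ (((p1 ⊕ p6) ⊕ ((p1 ⊕ p4) ⊕ (p6 → p1))) ∧ ((p4 ↔ p2) ↔ p1)) = True ↔ True = True
¬((p4 → p1) ↔ (((p1 ⊕ p6) ⊕ ((p1 ⊕ p4) ⊕ (p6 → p1))) ∧ ((p4 ↔ p2) ↔ p1))) = ¬True = False
¬((p4 → p1) ↔ (((p1 ⊕ p6) ⊕ ((p1 ⊕ p4) ⊕ (p6 → p1))) ∧ ((p4 ↔ p2) ↔ p1))) ⊕ p1 = False ⊕ True = True
¬(¬((p4 → p1) ↔ (((p1 ⊕ p6) ⊕ ((p1 ⊕ p4) ⊕ (p6 → p1))) ∧ ((p4 ↔ p2) ↔ p1))) ⊕ p1) = ¬True = False
¬¬(¬((p4 → p1) ↔ (((p1 ⊕ p6) ⊕ ((p1 ⊕ p4) ⊕ (p6 → p1))) ∧ ((p4 ↔ p2) ↔ p1))) ⊕ p1) = ¬False = True

True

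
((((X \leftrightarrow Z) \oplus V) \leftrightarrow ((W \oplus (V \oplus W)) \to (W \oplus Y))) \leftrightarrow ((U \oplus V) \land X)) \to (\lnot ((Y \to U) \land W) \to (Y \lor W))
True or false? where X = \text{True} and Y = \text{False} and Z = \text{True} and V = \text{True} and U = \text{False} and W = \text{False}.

X \leftrightarrow Z = \text{True} \leftrightarrow \text{True} = \text{True}
(X \leftrightarrow Z) \oplus V = \text{True} \oplus \text{True} = \text{False}
V \oplus W = \text{True} \oplus \text{False} = \text{True}
W \oplus (V \oplus W) = \text{False} \oplus \text{True} = \text{True}
W \oplus Y = \text{False} \oplus \text{False} = \text{False}
(W \oplus (V \oplus W)) \to (W \oplus Y) = \text{True} \to \text{False} = \text{False}
((X \leftrightarrow Z) \oplus V) \leftrightarrow ((W \oplus (V \oplus W)) \to (W \oplus Y)) = \text{False} \leftrightarrow \text{False} = \text{True}
U \oplus V = \text{False} \oplus \text{True} = \text{True}
(U \oplus V) \land X = \text{True} \land \text{True} = \text{True}
(((X \leftrightarrow Z) \oplus V) \leftrightarrow ((W \oplus (V \oplus W)) \to (W \oplus Y))) \leftrightarrow ((U \oplus V) \land X) = \text{True} \leftrightarrow \text{True} = \text{True}
Y \to U = \text{False} \to \text{False} = \text{True}
(Y \to U) \land W = \text{True} \land \text{False} = \text{False}
\lnot ((Y \to U) \land W) = \lnot \text{False} = \text{True}
Y \lor W = \text{False} \lor \text{False} = \text{False}
\lnot ((Y \to U) \land W) \to (Y \lor W) = \text{True} \to \text{False} = \text{False}
((((X \leftrightarrow Z) \oplus V) \leftrightarrow ((W \oplus (V \oplus W)) \to (W \oplus Y))) \leftrightarrow ((U \oplus V) \land X)) \to (\lnot ((Y \to U) \land W) \to (Y \lor W)) = \text{True} \to \text{False} = \text{False}

\text{False}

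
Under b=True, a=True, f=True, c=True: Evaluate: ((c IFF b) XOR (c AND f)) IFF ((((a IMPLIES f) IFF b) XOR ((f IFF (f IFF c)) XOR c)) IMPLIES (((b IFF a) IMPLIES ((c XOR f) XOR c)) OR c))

False

c IFF b = True IFF True = True
c AND f = True AND True = True
(c IFF b) XOR (c AND f) = True XOR True = False
a IMPLIES f = True IMPLIES True = True
(a IMPLIES f) IFF b = True IFF True = True
f IFF c = True IFF True = True
f IFF (f IFF c) = True IFF True = True
(f IFF (f IFF c)) XOR c = True XOR True = False
((a IMPLIES f) IFF b) XOR ((f IFF (f IFF c)) XOR c) = True XOR False = True
b IFF a = True IFF True = True
c XOR f = True XOR True = False
(c XOR f) XOR c = False XOR True = True
(b IFF a) IMPLIES ((c XOR f) XOR c) = True IMPLIES True = True
((b IFF a) IMPLIES ((c XOR f) XOR c)) OR c = True OR True = True
(((a IMPLIES f) IFF b) XOR ((f IFF (f IFF c)) XOR c)) IMPLIES (((b IFF a) IMPLIES ((c XOR f) XOR c)) OR c) = True IMPLIES True = True
((c IFF b) XOR (c AND f)) IFF ((((a IMPLIES f) IFF b) XOR ((f IFF (f IFF c)) XOR c)) IMPLIES (((b IFF a) IMPLIES ((c XOR f) XOR c)) OR c)) = False IFF True = False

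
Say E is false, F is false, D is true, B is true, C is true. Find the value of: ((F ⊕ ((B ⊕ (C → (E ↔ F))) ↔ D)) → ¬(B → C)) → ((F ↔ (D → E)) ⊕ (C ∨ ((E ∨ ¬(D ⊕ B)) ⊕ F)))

False

E ↔ F = False ↔ False = True
C → (E ↔ F) = True → True = True
B ⊕ (C → (E ↔ F)) = True ⊕ True = False
(B ⊕ (C → (E ↔ F))) ↔ D = False ↔ True = False
F ⊕ ((B ⊕ (C → (E ↔ F))) ↔ D) = False ⊕ False = False
B → C = True → True = True
¬(B → C) = ¬True = False
(F ⊕ ((B ⊕ (C → (E ↔ F))) ↔ D)) → ¬(B → C) = False → False = True
D → E = True → False = False
F ↔ (D → E) = False ↔ False = True
D ⊕ B = True ⊕ True = False
¬(D ⊕ B) = ¬False = True
E ∨ ¬(D ⊕ B) = False ∨ True = True
(E ∨ ¬(D ⊕ B)) ⊕ F = True ⊕ False = True
C ∨ ((E ∨ ¬(D ⊕ B)) ⊕ F) = True ∨ True = True
(F ↔ (D → E)) ⊕ (C ∨ ((E ∨ ¬(D ⊕ B)) ⊕ F)) = True ⊕ True = False
((F ⊕ ((B ⊕ (C → (E ↔ F))) ↔ D)) → ¬(B → C)) → ((F ↔ (D → E)) ⊕ (C ∨ ((E ∨ ¬(D ⊕ B)) ⊕ F))) = True → False = False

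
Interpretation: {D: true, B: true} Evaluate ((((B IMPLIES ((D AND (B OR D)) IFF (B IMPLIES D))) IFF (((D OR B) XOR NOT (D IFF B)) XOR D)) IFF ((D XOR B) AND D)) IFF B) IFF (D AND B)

B OR D = true OR true = true
D AND (B OR D) = true AND true = true
B IMPLIES D = true IMPLIES true = true
(D AND (B OR D)) IFF (B IMPLIES D) = true IFF true = true
B IMPLIES ((D AND (B OR D)) IFF (B IMPLIES D)) = true IMPLIES true = true
D OR B = true OR true = true
D IFF B = true IFF true = true
NOT (D IFF B) = NOT true = false
(D OR B) XOR NOT (D IFF B) = true XOR false = true
((D OR B) XOR NOT (D IFF B)) XOR D = true XOR true = false
(B IMPLIES ((D AND (B OR D)) IFF (B IMPLIES D))) IFF (((D OR B) XOR NOT (D IFF B)) XOR D) = true IFF false = false
D XOR B = true XOR true = false
(D XOR B) AND D = false AND true = false
((B IMPLIES ((D AND (B OR D)) IFF (B IMPLIES D))) IFF (((D OR B) XOR NOT (D IFF B)) XOR D)) IFF ((D XOR B) AND D) = false IFF false = true
(((B IMPLIES ((D AND (B OR D)) IFF (B IMPLIES D))) IFF (((D OR B) XOR NOT (D IFF B)) XOR D)) IFF ((D XOR B) AND D)) IFF B = true IFF true = true
D AND B = true AND true = true
((((B IMPLIES ((D AND (B OR D)) IFF (B IMPLIES D))) IFF (((D OR B) XOR NOT (D IFF B)) XOR D)) IFF ((D XOR B) AND D)) IFF B) IFF (D AND B) = true IFF true = true

true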